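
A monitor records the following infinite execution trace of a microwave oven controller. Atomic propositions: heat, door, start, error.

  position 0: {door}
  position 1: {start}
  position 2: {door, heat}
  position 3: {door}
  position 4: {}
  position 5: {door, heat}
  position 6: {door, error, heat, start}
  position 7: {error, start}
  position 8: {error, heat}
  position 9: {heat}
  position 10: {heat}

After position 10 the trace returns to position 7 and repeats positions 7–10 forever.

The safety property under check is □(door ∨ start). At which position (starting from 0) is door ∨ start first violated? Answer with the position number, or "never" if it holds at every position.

Check door ∨ start at each position in order: 0 ✓, 1 ✓, 2 ✓, 3 ✓.
At position 4 the labels are {}, so door ∨ start is false there. This is the first violation.

4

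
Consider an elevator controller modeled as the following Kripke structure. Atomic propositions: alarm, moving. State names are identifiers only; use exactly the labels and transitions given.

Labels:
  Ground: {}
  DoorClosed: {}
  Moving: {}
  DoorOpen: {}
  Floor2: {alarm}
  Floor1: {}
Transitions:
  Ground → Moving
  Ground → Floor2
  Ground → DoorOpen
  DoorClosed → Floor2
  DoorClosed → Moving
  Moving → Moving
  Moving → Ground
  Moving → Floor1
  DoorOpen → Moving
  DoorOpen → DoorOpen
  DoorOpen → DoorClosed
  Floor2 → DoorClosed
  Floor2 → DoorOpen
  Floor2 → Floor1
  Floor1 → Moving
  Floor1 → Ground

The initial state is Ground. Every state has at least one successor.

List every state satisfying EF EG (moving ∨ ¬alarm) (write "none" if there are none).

{Ground, DoorClosed, Moving, DoorOpen, Floor2, Floor1}

States satisfying EG (moving ∨ ¬alarm): {Ground, DoorClosed, Moving, DoorOpen, Floor1}.
States satisfying EF EG (moving ∨ ¬alarm): {Ground, DoorClosed, Moving, DoorOpen, Floor2, Floor1}.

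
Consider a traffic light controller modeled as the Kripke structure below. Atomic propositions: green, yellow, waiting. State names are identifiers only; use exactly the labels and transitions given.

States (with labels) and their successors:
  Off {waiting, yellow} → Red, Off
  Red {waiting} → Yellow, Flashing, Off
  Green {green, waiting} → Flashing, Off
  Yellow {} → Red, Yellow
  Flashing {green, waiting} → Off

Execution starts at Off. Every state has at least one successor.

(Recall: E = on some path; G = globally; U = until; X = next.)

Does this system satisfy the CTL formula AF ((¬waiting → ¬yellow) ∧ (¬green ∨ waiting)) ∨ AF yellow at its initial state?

Yes

States satisfying (¬waiting → ¬yellow) ∧ (¬green ∨ waiting): {Off, Red, Green, Yellow, Flashing}.
States satisfying AF ((¬waiting → ¬yellow) ∧ (¬green ∨ waiting)): {Off, Red, Green, Yellow, Flashing}.
States satisfying yellow: {Off}.
States satisfying AF yellow: {Off, Green, Flashing}.
States satisfying AF ((¬waiting → ¬yellow) ∧ (¬green ∨ waiting)) ∨ AF yellow: {Off, Red, Green, Yellow, Flashing}.
Off ∈ Sat(AF ((¬waiting → ¬yellow) ∧ (¬green ∨ waiting)) ∨ AF yellow).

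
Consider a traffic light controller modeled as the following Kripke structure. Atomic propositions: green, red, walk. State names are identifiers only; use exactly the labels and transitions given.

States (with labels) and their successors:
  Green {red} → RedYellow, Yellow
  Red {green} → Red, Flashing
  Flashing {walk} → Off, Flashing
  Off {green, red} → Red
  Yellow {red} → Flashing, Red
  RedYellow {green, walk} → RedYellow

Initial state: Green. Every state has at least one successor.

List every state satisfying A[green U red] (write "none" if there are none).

States satisfying green: {Red, Off, RedYellow}.
States satisfying red: {Green, Off, Yellow}.
States satisfying A[green U red]: {Green, Off, Yellow}.

{Green, Off, Yellow}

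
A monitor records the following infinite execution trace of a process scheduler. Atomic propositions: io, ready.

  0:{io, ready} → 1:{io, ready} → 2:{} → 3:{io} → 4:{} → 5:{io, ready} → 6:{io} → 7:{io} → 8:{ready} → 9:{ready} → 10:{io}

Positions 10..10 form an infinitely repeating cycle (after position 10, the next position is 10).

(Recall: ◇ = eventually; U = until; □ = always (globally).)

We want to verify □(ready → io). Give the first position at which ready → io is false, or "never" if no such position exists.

Check ready → io at each position in order: 0 ✓, 1 ✓, 2 ✓, 3 ✓, 4 ✓, 5 ✓, 6 ✓, 7 ✓.
At position 8 the labels are {ready}, so ready → io is false there. This is the first violation.

8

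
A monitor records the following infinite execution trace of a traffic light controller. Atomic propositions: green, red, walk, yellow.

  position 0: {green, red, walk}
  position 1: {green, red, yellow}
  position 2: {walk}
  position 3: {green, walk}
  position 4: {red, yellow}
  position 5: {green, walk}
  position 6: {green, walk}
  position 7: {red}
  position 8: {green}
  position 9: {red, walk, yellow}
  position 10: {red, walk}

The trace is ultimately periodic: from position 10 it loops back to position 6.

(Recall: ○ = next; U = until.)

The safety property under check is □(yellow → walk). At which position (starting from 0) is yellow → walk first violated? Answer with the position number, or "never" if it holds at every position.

Check yellow → walk at each position in order: 0 ✓.
At position 1 the labels are {green, red, yellow}, so yellow → walk is false there. This is the first violation.

1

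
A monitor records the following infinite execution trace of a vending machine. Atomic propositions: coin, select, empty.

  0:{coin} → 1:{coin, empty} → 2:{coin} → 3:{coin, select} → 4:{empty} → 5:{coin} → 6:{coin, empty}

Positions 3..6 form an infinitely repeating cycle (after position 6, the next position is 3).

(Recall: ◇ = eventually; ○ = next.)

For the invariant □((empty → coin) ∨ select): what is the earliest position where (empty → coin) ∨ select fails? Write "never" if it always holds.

4

Check (empty → coin) ∨ select at each position in order: 0 ✓, 1 ✓, 2 ✓, 3 ✓.
At position 4 the labels are {empty}, so (empty → coin) ∨ select is false there. This is the first violation.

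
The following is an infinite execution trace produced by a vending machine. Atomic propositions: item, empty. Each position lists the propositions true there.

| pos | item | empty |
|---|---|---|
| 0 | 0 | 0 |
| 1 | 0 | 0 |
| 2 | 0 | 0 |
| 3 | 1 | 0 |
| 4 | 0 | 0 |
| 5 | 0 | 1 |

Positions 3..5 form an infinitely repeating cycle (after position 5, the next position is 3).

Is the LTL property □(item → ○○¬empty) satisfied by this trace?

item → ○○¬empty must hold at every position from 0 onward. It fails at position 3, so □(item → ○○¬empty) is false.
Positions where item holds: 3.
Check ○○¬empty at each: 3→fails.

Violated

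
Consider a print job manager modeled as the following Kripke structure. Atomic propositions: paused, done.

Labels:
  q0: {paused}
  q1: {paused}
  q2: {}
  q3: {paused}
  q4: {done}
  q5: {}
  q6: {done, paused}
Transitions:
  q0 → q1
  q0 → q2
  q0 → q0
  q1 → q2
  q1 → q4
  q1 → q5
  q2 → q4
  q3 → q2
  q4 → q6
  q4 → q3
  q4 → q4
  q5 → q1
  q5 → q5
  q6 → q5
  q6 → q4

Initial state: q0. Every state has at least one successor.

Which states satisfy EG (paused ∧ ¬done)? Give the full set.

{q0}

States satisfying paused ∧ ¬done: {q0, q1, q3}.
States satisfying EG (paused ∧ ¬done): {q0}.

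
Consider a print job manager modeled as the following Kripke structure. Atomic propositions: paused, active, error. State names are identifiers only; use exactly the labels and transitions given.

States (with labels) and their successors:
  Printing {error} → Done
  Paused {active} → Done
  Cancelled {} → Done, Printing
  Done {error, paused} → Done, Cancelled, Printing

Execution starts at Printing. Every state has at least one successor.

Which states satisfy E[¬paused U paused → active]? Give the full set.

{Printing, Paused, Cancelled}

States satisfying ¬paused: {Printing, Paused, Cancelled}.
States satisfying paused → active: {Printing, Paused, Cancelled}.
States satisfying E[¬paused U paused → active]: {Printing, Paused, Cancelled}.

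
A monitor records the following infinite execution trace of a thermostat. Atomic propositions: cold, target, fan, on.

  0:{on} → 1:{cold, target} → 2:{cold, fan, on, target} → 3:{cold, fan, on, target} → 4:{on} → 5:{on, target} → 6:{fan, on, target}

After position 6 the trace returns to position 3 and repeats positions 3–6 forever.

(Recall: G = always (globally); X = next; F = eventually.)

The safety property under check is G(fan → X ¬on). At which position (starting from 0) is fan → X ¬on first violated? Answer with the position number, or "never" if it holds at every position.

2

Check fan → X ¬on at each position in order: 0 ✓, 1 ✓.
At position 2 the labels are {cold, fan, on, target} and the next position 3 has {cold, fan, on, target}, so fan → X ¬on is false there. This is the first violation.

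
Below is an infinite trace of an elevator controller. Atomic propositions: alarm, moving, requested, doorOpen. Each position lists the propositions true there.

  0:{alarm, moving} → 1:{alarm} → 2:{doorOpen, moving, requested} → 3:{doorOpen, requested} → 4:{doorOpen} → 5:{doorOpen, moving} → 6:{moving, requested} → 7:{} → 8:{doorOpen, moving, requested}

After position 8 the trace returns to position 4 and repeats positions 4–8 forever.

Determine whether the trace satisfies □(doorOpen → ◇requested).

Holds

doorOpen → ◇requested holds at every position 0..8, and those are all positions ever visited, so □(doorOpen → ◇requested) holds.
Positions where doorOpen holds: 2, 3, 4, 5, 8.
Check ◇requested at each: 2→ok, 3→ok, 4→ok, 5→ok, 8→ok.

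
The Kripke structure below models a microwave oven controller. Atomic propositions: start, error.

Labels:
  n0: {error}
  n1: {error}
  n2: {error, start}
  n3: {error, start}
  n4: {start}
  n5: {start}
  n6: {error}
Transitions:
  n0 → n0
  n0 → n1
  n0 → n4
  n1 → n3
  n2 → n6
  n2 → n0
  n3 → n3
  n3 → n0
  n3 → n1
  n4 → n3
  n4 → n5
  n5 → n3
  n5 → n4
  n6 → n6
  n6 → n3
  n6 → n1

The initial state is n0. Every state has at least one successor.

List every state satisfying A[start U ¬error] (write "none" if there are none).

States satisfying start: {n2, n3, n4, n5}.
States satisfying ¬error: {n4, n5}.
States satisfying A[start U ¬error]: {n4, n5}.

{n4, n5}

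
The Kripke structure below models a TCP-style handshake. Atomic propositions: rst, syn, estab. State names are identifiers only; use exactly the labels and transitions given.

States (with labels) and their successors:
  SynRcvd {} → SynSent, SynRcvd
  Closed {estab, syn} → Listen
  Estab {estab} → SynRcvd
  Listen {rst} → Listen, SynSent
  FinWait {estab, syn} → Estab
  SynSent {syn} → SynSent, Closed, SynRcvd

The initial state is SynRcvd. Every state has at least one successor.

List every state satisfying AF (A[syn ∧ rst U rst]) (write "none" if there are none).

States satisfying A[syn ∧ rst U rst]: {Listen}.
States satisfying AF (A[syn ∧ rst U rst]): {Closed, Listen}.

{Closed, Listen}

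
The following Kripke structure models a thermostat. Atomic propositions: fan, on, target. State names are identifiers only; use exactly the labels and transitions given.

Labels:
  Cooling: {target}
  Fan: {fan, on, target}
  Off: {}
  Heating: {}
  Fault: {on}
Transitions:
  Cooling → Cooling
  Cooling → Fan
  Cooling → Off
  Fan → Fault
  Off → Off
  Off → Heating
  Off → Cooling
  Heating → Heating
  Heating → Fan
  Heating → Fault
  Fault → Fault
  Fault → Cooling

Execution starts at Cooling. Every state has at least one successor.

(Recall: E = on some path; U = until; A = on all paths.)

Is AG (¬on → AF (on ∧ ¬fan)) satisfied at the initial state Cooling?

Does not hold

States satisfying ¬on → AF (on ∧ ¬fan): {Fan, Fault}.
States satisfying AG (¬on → AF (on ∧ ¬fan)): ∅.
Cooling is reachable from Cooling and violates ¬on → AF (on ∧ ¬fan), so AG fails at Cooling.
Cooling ∉ Sat(AG (¬on → AF (on ∧ ¬fan))).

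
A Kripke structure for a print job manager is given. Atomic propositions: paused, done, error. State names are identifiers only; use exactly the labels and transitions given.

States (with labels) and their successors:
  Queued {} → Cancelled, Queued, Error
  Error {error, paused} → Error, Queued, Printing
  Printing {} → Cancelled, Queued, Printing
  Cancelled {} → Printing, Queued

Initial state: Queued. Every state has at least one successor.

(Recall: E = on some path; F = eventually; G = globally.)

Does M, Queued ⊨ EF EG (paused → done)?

States satisfying EG (paused → done): {Queued, Printing, Cancelled}.
States satisfying EF EG (paused → done): {Queued, Error, Printing, Cancelled}.
Some path from Queued reaches a state where EG (paused → done) holds.
Queued ∈ Sat(EF EG (paused → done)).

Yes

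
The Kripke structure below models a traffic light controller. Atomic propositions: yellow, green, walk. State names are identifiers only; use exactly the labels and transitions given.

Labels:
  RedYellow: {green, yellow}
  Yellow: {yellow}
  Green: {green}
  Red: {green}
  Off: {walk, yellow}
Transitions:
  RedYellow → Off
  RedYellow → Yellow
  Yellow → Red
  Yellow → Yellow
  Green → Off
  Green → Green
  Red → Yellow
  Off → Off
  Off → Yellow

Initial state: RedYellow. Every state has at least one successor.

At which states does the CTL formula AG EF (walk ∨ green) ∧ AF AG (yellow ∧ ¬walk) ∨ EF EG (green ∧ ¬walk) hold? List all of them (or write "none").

{Green}

States satisfying EF (walk ∨ green): {RedYellow, Yellow, Green, Red, Off}.
States satisfying AG EF (walk ∨ green): {RedYellow, Yellow, Green, Red, Off}.
States satisfying AG (yellow ∧ ¬walk): ∅.
States satisfying AF AG (yellow ∧ ¬walk): ∅.
States satisfying AG EF (walk ∨ green) ∧ AF AG (yellow ∧ ¬walk): ∅.
States satisfying EG (green ∧ ¬walk): {Green}.
States satisfying EF EG (green ∧ ¬walk): {Green}.
States satisfying AG EF (walk ∨ green) ∧ AF AG (yellow ∧ ¬walk) ∨ EF EG (green ∧ ¬walk): {Green}.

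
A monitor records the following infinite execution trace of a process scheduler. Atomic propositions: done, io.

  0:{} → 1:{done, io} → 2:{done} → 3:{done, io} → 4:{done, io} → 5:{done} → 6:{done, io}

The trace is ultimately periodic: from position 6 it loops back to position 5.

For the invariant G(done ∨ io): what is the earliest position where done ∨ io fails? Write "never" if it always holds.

0

At position 0 the labels are {}, so done ∨ io is false there. This is the first violation.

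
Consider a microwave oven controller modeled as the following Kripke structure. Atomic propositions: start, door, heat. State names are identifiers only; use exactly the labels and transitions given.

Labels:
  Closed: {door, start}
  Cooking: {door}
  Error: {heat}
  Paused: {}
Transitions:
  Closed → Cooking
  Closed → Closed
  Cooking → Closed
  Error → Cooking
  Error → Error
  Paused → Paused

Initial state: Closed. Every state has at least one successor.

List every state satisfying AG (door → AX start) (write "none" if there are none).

States satisfying door → AX start: {Cooking, Error, Paused}.
States satisfying AG (door → AX start): {Paused}.

{Paused}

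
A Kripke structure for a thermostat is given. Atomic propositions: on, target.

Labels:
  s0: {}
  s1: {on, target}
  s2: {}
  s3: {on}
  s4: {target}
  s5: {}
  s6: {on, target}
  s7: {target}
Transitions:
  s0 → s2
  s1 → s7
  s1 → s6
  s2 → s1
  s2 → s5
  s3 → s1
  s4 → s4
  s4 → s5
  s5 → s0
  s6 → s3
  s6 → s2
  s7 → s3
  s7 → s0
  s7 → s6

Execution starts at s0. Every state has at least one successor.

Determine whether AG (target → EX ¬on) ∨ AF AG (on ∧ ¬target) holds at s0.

States satisfying target → EX ¬on: {s0, s1, s2, s3, s4, s5, s6, s7}.
States satisfying AG (target → EX ¬on): {s0, s1, s2, s3, s4, s5, s6, s7}.
States satisfying AG (on ∧ ¬target): ∅.
States satisfying AF AG (on ∧ ¬target): ∅.
States satisfying AG (target → EX ¬on) ∨ AF AG (on ∧ ¬target): {s0, s1, s2, s3, s4, s5, s6, s7}.
s0 ∈ Sat(AG (target → EX ¬on) ∨ AF AG (on ∧ ¬target)).

Holds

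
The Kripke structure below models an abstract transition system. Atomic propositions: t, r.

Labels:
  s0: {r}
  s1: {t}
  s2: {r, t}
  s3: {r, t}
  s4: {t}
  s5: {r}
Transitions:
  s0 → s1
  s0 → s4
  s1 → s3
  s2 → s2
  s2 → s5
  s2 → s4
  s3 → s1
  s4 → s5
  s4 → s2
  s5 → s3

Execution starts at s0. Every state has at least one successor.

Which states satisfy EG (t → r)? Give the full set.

States satisfying t → r: {s0, s2, s3, s5}.
States satisfying EG (t → r): {s2}.

{s2}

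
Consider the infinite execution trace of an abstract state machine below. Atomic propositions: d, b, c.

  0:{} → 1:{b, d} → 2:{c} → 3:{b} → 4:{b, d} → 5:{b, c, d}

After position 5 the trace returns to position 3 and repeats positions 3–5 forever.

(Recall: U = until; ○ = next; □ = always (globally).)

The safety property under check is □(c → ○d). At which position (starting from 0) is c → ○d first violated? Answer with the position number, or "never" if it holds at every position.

Check c → ○d at each position in order: 0 ✓, 1 ✓.
At position 2 the labels are {c} and the next position 3 has {b}, so c → ○d is false there. This is the first violation.

2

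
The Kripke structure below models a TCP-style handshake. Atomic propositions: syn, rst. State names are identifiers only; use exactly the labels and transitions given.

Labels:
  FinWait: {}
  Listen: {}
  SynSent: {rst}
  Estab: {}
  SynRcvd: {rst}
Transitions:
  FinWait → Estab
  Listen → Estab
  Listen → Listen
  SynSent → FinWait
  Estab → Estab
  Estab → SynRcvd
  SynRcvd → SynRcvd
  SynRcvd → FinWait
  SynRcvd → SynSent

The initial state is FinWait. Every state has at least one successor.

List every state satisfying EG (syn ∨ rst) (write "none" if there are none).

States satisfying syn ∨ rst: {SynSent, SynRcvd}.
States satisfying EG (syn ∨ rst): {SynRcvd}.

{SynRcvd}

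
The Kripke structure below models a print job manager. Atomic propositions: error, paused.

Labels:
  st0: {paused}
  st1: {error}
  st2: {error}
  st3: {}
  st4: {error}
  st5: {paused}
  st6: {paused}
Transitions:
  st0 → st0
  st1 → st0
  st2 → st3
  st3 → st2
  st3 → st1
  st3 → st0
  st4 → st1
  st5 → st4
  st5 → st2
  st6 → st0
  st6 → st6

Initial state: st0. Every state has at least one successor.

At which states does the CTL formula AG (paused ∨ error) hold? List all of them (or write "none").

States satisfying paused ∨ error: {st0, st1, st2, st4, st5, st6}.
States satisfying AG (paused ∨ error): {st0, st1, st4, st6}.

{st0, st1, st4, st6}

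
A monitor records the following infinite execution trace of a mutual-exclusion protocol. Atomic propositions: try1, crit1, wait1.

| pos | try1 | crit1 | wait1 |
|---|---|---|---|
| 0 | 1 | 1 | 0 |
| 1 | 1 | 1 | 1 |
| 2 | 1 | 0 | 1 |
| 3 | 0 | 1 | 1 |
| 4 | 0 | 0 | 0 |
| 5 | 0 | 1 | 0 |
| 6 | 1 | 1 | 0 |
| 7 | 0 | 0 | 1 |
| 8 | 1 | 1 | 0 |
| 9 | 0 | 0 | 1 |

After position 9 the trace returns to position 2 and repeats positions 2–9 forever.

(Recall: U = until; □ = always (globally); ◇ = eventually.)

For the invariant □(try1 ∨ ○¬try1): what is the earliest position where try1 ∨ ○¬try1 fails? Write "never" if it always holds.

5

Check try1 ∨ ○¬try1 at each position in order: 0 ✓, 1 ✓, 2 ✓, 3 ✓, 4 ✓.
At position 5 the labels are {crit1} and the next position 6 has {crit1, try1}, so try1 ∨ ○¬try1 is false there. This is the first violation.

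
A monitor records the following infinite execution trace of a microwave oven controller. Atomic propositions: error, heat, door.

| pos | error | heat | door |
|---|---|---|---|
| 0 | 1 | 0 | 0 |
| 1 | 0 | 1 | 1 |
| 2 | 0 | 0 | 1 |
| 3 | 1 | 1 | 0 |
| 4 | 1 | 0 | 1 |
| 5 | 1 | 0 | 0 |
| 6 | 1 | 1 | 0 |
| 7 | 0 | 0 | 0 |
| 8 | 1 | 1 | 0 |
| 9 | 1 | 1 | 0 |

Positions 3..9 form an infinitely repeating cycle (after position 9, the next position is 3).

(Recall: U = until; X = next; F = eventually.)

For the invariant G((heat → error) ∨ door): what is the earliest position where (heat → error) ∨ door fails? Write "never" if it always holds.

(heat → error) ∨ door holds at every position 0..9, and those are all the positions the trace ever visits, so the invariant G((heat → error) ∨ door) is never violated.

never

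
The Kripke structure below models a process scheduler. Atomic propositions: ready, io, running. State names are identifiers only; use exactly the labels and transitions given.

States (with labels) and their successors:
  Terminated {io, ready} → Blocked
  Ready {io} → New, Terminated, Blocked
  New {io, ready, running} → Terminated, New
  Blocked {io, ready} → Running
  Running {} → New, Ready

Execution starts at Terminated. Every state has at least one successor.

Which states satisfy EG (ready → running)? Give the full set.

States satisfying ready → running: {Ready, New, Running}.
States satisfying EG (ready → running): {Ready, New, Running}.

{Ready, New, Running}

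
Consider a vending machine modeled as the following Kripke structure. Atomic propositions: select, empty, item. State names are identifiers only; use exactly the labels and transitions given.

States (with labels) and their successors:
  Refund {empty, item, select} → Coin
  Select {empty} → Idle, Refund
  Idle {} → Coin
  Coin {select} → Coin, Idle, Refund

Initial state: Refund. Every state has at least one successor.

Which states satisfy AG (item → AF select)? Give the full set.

{Refund, Select, Idle, Coin}

States satisfying item → AF select: {Refund, Select, Idle, Coin}.
States satisfying AG (item → AF select): {Refund, Select, Idle, Coin}.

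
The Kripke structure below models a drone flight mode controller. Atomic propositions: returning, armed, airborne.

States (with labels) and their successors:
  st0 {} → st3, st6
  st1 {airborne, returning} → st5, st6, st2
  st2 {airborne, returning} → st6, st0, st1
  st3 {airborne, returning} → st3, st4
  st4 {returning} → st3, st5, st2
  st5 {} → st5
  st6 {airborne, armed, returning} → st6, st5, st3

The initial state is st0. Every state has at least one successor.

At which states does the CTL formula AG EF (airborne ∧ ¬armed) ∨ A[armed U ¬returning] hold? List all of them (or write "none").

{st0, st5}

States satisfying EF (airborne ∧ ¬armed): {st0, st1, st2, st3, st4, st6}.
States satisfying AG EF (airborne ∧ ¬armed): ∅.
States satisfying armed: {st6}.
States satisfying ¬returning: {st0, st5}.
States satisfying A[armed U ¬returning]: {st0, st5}.
States satisfying AG EF (airborne ∧ ¬armed) ∨ A[armed U ¬returning]: {st0, st5}.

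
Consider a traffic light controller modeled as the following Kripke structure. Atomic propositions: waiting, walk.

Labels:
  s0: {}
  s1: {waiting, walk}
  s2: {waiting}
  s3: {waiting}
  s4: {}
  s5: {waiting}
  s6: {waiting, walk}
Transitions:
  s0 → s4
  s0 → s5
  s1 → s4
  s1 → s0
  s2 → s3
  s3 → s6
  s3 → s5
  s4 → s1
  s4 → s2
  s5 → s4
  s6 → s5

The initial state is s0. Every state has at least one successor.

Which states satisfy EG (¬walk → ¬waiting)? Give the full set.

States satisfying ¬walk → ¬waiting: {s0, s1, s4, s6}.
States satisfying EG (¬walk → ¬waiting): {s0, s1, s4}.

{s0, s1, s4}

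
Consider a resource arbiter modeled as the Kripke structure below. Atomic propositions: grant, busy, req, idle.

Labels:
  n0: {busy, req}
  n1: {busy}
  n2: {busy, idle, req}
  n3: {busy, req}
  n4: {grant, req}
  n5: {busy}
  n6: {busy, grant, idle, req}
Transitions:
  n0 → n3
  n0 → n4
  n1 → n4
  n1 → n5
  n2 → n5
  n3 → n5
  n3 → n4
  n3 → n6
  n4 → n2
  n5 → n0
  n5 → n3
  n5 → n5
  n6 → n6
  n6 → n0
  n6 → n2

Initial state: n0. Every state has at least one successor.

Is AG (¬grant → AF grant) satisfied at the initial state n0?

States satisfying ¬grant → AF grant: {n4, n6}.
States satisfying AG (¬grant → AF grant): ∅.
n0 is reachable from n0 and violates ¬grant → AF grant, so AG fails at n0.
n0 ∉ Sat(AG (¬grant → AF grant)).

No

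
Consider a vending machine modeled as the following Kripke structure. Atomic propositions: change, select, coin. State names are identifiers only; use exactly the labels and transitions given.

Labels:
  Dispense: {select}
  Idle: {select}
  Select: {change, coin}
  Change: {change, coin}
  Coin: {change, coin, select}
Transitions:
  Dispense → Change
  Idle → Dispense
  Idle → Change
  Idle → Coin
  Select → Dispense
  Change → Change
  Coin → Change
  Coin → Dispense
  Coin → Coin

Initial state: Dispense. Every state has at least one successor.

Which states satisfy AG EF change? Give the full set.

States satisfying EF change: {Dispense, Idle, Select, Change, Coin}.
States satisfying AG EF change: {Dispense, Idle, Select, Change, Coin}.

{Dispense, Idle, Select, Change, Coin}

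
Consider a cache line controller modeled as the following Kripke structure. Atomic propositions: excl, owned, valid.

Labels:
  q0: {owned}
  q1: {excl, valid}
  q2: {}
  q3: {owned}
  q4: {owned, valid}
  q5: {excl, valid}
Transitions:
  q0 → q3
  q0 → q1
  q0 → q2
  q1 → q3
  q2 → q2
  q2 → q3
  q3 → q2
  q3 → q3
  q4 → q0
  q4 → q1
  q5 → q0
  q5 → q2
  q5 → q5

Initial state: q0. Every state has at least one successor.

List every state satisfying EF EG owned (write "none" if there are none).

States satisfying EG owned: {q0, q3, q4}.
States satisfying EF EG owned: {q0, q1, q2, q3, q4, q5}.

{q0, q1, q2, q3, q4, q5}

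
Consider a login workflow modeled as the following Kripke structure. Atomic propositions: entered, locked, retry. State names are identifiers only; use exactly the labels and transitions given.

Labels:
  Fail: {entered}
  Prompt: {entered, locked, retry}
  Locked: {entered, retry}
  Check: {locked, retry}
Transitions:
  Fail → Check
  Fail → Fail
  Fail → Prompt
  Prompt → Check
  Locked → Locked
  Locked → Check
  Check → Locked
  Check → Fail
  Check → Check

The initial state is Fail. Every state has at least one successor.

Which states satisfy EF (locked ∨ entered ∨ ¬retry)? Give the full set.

States satisfying locked ∨ entered ∨ ¬retry: {Fail, Prompt, Locked, Check}.
States satisfying EF (locked ∨ entered ∨ ¬retry): {Fail, Prompt, Locked, Check}.

{Fail, Prompt, Locked, Check}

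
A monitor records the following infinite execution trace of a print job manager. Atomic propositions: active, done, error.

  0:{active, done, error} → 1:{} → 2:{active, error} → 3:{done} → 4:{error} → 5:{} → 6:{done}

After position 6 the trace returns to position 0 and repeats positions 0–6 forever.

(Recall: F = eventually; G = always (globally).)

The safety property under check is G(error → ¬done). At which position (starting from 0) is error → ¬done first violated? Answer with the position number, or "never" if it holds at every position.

0

At position 0 the labels are {active, done, error}, so error → ¬done is false there. This is the first violation.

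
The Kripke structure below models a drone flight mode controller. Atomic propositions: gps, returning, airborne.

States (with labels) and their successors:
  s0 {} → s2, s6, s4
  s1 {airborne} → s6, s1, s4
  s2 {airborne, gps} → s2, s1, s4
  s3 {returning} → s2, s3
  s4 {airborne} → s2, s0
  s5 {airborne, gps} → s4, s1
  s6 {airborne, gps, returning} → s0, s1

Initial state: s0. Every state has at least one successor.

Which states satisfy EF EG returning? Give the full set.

States satisfying EG returning: {s3}.
States satisfying EF EG returning: {s3}.

{s3}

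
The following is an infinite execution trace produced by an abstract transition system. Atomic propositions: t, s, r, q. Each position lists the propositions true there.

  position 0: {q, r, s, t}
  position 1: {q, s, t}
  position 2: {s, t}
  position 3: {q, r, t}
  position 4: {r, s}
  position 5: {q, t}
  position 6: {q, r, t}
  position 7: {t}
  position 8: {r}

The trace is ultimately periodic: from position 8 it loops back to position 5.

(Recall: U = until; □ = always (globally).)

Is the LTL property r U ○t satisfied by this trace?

Walking from position 0: ○t first holds at position 0, and r holds at every earlier position along the way, so r U ○t holds.

Satisfied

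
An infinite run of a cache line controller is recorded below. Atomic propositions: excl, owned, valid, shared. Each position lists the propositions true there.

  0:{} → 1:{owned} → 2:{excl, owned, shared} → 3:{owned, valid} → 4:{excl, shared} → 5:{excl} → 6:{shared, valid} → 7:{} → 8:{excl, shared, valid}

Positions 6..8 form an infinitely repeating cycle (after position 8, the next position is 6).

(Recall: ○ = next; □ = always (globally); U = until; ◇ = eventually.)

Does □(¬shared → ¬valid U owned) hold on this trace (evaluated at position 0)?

¬shared → ¬valid U owned must hold at every position from 0 onward. It fails at position 5, so □(¬shared → ¬valid U owned) is false.
Positions where ¬shared holds: 0, 1, 3, 5, 7.
Check ¬valid U owned at each: 0→ok, 1→ok, 3→ok, 5→fails, 7→fails.

No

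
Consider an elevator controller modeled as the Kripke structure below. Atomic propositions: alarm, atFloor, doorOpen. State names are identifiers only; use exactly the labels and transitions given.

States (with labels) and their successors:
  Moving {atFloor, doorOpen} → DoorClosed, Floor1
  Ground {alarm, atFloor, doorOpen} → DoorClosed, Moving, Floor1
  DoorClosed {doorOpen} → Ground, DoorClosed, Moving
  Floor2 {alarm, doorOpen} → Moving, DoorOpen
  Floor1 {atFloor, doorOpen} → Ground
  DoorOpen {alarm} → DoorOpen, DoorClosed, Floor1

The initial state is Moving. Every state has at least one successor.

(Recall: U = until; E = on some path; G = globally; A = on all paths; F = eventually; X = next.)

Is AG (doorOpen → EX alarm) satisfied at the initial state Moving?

No

States satisfying doorOpen → EX alarm: {DoorClosed, Floor2, Floor1, DoorOpen}.
States satisfying AG (doorOpen → EX alarm): ∅.
Ground is reachable from Moving and violates doorOpen → EX alarm, so AG fails at Moving.
Moving ∉ Sat(AG (doorOpen → EX alarm)).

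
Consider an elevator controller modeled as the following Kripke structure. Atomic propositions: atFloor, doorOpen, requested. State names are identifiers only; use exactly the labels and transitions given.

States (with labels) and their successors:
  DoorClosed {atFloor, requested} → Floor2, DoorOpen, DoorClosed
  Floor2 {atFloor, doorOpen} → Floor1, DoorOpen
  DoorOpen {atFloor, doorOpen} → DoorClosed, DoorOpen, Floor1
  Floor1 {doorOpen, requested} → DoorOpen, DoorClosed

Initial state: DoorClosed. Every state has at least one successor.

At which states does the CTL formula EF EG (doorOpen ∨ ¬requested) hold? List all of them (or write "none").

{DoorClosed, Floor2, DoorOpen, Floor1}

States satisfying EG (doorOpen ∨ ¬requested): {Floor2, DoorOpen, Floor1}.
States satisfying EF EG (doorOpen ∨ ¬requested): {DoorClosed, Floor2, DoorOpen, Floor1}.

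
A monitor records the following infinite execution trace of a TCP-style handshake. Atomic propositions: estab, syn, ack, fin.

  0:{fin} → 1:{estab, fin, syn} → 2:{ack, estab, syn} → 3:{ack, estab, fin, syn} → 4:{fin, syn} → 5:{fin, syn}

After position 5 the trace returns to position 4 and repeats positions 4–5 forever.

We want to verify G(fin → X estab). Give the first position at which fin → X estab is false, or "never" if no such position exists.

Check fin → X estab at each position in order: 0 ✓, 1 ✓, 2 ✓.
At position 3 the labels are {ack, estab, fin, syn} and the next position 4 has {fin, syn}, so fin → X estab is false there. This is the first violation.

3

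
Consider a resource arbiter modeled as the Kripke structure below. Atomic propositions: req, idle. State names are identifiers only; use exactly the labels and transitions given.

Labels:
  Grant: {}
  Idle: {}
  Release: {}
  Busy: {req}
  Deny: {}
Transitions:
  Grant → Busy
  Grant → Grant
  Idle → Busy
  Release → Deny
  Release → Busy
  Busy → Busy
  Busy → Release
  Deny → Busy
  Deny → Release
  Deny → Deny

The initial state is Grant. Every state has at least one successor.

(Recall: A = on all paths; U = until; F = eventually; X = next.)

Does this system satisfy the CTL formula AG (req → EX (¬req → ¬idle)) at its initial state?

States satisfying req → EX (¬req → ¬idle): {Grant, Idle, Release, Busy, Deny}.
States satisfying AG (req → EX (¬req → ¬idle)): {Grant, Idle, Release, Busy, Deny}.
Every state reachable from Grant satisfies req → EX (¬req → ¬idle).
Grant ∈ Sat(AG (req → EX (¬req → ¬idle))).

Satisfied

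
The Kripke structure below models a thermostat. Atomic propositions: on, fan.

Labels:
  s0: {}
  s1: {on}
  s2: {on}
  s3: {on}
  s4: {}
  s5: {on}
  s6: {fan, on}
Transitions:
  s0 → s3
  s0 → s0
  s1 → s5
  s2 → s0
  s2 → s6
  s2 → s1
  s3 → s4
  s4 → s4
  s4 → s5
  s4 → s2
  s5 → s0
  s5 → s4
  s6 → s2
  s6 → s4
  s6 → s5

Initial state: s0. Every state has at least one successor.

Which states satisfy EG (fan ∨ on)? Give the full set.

States satisfying fan ∨ on: {s1, s2, s3, s5, s6}.
States satisfying EG (fan ∨ on): {s2, s6}.

{s2, s6}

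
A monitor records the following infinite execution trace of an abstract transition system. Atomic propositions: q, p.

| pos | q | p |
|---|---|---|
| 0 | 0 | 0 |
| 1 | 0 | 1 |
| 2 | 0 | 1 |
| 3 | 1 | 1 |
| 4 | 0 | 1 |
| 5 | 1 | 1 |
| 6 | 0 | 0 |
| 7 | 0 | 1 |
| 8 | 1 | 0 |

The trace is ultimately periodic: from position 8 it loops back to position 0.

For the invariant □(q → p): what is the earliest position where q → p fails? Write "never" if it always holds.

8

Check q → p at each position in order: 0 ✓, 1 ✓, 2 ✓, 3 ✓, 4 ✓, 5 ✓, 6 ✓, 7 ✓.
At position 8 the labels are {q}, so q → p is false there. This is the first violation.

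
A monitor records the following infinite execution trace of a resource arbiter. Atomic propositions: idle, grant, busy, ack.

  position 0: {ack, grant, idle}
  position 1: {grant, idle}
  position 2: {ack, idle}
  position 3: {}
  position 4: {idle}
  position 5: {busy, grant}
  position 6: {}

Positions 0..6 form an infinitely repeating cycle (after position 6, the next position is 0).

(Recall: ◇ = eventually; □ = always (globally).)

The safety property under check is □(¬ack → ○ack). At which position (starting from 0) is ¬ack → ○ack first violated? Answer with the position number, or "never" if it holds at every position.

3

Check ¬ack → ○ack at each position in order: 0 ✓, 1 ✓, 2 ✓.
At position 3 the labels are {} and the next position 4 has {idle}, so ¬ack → ○ack is false there. This is the first violation.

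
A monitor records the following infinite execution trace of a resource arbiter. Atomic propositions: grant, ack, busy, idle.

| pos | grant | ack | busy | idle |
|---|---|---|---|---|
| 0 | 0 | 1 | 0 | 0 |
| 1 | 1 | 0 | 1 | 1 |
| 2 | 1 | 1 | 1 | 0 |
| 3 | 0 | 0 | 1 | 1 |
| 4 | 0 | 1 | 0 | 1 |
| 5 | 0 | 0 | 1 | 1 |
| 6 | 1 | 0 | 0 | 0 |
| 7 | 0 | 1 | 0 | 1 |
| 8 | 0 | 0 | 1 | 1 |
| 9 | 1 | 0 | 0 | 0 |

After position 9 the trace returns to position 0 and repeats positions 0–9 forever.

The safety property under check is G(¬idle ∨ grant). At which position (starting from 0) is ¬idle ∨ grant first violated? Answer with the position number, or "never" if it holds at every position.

3

Check ¬idle ∨ grant at each position in order: 0 ✓, 1 ✓, 2 ✓.
At position 3 the labels are {busy, idle}, so ¬idle ∨ grant is false there. This is the first violation.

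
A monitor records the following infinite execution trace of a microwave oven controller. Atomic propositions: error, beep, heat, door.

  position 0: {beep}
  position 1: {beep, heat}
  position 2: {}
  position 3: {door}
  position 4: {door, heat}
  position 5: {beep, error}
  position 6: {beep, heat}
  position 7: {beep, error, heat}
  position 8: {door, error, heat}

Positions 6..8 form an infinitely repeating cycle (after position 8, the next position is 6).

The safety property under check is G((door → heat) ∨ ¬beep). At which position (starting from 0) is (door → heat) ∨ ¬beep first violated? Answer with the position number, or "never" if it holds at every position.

(door → heat) ∨ ¬beep holds at every position 0..8, and those are all the positions the trace ever visits, so the invariant G((door → heat) ∨ ¬beep) is never violated.

never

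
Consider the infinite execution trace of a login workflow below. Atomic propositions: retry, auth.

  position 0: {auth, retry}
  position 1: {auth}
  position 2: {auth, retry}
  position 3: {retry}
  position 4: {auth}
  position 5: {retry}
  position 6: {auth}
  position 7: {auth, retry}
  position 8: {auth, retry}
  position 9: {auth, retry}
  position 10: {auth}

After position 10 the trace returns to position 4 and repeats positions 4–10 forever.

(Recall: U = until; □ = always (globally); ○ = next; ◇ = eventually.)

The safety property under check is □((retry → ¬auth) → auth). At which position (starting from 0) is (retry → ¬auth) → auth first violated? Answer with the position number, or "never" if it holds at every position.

Check (retry → ¬auth) → auth at each position in order: 0 ✓, 1 ✓, 2 ✓.
At position 3 the labels are {retry}, so (retry → ¬auth) → auth is false there. This is the first violation.

3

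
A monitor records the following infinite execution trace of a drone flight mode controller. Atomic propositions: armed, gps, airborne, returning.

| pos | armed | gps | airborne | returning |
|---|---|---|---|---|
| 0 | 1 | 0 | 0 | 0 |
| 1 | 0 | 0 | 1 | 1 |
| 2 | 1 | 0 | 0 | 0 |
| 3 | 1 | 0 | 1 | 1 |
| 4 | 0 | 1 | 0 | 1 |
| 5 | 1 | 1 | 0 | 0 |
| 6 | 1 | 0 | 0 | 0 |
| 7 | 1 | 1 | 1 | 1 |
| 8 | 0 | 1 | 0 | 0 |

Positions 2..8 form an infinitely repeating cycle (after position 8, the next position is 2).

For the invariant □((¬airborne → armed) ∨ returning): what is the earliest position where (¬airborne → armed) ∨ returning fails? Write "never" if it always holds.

Check (¬airborne → armed) ∨ returning at each position in order: 0 ✓, 1 ✓, 2 ✓, 3 ✓, 4 ✓, 5 ✓, 6 ✓, 7 ✓.
At position 8 the labels are {gps}, so (¬airborne → armed) ∨ returning is false there. This is the first violation.

8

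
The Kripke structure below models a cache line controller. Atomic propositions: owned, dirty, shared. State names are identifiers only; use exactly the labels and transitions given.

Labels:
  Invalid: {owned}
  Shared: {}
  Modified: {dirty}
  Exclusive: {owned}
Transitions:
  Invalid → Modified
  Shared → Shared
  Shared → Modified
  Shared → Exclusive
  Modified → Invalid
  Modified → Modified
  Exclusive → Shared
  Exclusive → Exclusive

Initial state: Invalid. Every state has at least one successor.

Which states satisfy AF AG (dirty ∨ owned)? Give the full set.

States satisfying AG (dirty ∨ owned): {Invalid, Modified}.
States satisfying AF AG (dirty ∨ owned): {Invalid, Modified}.

{Invalid, Modified}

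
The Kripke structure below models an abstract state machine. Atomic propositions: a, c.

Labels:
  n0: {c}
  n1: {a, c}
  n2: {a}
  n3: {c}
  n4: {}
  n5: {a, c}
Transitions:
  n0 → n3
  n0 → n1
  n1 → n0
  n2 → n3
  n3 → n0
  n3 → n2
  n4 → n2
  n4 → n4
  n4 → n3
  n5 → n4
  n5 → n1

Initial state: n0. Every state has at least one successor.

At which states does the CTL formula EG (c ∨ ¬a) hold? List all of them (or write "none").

States satisfying c ∨ ¬a: {n0, n1, n3, n4, n5}.
States satisfying EG (c ∨ ¬a): {n0, n1, n3, n4, n5}.

{n0, n1, n3, n4, n5}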